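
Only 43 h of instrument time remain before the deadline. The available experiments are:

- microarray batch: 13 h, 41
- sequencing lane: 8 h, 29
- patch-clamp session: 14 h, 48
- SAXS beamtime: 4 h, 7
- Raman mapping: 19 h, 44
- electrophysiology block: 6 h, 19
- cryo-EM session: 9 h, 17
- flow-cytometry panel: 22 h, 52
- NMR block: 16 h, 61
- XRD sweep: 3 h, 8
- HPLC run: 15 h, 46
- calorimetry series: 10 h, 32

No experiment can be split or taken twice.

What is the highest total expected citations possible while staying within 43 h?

The ratio heuristic lands on sequencing lane + patch-clamp session + NMR block + XRD sweep (146) but leaves 2 h idle.
Replace sequencing lane and XRD sweep with microarray batch: the trade gains 4 net, giving 150 at 43 h.
No other feasible combination exceeds 150.

150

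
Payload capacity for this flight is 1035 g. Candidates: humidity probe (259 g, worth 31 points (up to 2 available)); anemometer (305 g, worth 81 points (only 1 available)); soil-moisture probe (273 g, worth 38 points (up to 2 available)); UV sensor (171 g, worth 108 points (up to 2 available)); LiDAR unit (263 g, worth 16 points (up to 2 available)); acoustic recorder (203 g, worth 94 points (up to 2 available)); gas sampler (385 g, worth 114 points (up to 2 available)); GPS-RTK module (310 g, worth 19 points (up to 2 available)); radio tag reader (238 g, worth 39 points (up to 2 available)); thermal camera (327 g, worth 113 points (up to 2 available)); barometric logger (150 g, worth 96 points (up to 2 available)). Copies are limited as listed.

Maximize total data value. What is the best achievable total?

522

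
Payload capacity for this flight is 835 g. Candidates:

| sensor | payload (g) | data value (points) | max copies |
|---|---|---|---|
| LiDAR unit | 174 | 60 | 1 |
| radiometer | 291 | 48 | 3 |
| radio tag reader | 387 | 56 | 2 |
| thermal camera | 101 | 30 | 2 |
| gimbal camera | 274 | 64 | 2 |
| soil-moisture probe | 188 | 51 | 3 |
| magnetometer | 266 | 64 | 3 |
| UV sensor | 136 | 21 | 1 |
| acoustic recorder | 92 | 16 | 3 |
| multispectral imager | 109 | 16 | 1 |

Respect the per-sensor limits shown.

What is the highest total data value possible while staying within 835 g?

Taking the top-ratio sensors first gives LiDAR unit + 2×thermal camera + 2×soil-moisture probe for 222 (752 g).
Dropping soil-moisture probe frees 188 g; slotting in magnetometer (266 g) lifts the total to 235 at 830 g.
Nothing else within 835 g beats 235.

235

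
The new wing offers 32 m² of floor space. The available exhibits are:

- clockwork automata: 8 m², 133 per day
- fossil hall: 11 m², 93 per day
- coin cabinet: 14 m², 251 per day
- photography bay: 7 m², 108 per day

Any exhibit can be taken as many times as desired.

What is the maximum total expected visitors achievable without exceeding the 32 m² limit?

Filling by ratio: 2×coin cabinet for 502, with 4 m² left unused.
Dropping 2×coin cabinet frees 28 m²; slotting in 4×clockwork automata (32 m²) lifts the total to 532 at 32 m².
Every other selection either busts 32 m² or fails to beat 532.

532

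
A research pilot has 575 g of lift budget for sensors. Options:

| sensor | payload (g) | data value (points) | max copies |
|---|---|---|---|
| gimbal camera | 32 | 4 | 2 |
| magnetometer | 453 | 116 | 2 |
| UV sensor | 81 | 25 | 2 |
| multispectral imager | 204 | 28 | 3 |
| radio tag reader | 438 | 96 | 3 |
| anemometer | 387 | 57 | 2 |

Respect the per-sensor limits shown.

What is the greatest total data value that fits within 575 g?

By data value per g: UV sensor 0.31, magnetometer 0.26, radio tag reader 0.22, anemometer 0.15 lead.
Taking the top-ratio sensors first gives 2×UV sensor + anemometer for 107 (549 g).
Replace UV sensor and anemometer with gimbal camera + magnetometer: the trade gains 38 net, giving 145 at 566 g.
Every other selection either busts 575 g or exceeds an availability limit or fails to beat 145.

145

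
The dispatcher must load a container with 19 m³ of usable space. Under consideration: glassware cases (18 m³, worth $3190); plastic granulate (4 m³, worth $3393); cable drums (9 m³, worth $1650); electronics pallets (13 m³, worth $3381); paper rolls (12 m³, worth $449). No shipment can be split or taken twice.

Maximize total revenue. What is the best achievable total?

6774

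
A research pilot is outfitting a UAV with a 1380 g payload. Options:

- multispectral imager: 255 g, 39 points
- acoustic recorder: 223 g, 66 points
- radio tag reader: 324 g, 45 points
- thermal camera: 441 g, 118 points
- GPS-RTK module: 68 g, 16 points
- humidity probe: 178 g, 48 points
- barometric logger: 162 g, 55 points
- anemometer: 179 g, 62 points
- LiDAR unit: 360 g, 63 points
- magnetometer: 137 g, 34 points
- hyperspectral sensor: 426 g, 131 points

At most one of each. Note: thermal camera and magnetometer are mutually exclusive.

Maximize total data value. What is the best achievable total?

By data value per g: anemometer 0.35, barometric logger 0.34, hyperspectral sensor 0.31 lead.
The ratio ordering already packs tightly: acoustic recorder + GPS-RTK module + humidity probe + barometric logger + anemometer + magnetometer + hyperspectral sensor, 1373 g, 412.
The closest alternative, acoustic recorder + humidity probe + barometric logger + anemometer + magnetometer + hyperspectral sensor, reaches only 396.

412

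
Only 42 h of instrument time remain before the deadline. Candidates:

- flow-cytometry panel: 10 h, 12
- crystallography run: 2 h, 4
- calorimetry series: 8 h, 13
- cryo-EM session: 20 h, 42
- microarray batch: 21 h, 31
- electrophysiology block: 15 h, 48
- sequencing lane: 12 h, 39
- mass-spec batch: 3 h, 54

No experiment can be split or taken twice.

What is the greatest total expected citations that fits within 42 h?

158

Ranking by ratio (expected citations/h): mass-spec batch 18.00, sequencing lane 3.25, electrophysiology block 3.20, cryo-EM session 2.10.
Crystallography run + calorimetry series + electrophysiology block + sequencing lane + mass-spec batch uses 40 of the 42 h and totals 158.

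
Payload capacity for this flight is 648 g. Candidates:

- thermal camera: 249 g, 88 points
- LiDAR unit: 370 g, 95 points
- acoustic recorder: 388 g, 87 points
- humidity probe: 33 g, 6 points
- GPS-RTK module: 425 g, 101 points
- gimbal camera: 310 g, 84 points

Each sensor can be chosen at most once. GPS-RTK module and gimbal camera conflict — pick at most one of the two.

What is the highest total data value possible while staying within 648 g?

183

Taking the top-ratio sensors first gives thermal camera + humidity probe + gimbal camera for 178 (592 g).
Replace humidity probe and gimbal camera with LiDAR unit: the trade gains 5 net, giving 183 at 619 g.
Next best is thermal camera + humidity probe + gimbal camera at 178 (592 g) — short by 5.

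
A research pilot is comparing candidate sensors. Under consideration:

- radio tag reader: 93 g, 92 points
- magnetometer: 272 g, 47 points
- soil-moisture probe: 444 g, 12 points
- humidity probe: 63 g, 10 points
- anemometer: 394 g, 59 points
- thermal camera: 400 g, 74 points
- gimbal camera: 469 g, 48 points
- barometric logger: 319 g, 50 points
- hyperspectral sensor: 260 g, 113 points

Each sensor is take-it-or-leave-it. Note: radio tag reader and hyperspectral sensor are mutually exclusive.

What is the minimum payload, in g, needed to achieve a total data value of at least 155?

493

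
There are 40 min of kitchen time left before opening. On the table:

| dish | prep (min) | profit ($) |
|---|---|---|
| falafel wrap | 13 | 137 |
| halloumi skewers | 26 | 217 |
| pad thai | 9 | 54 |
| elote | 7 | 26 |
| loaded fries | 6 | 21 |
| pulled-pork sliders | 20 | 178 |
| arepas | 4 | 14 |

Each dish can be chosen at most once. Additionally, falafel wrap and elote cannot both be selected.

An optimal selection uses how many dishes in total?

2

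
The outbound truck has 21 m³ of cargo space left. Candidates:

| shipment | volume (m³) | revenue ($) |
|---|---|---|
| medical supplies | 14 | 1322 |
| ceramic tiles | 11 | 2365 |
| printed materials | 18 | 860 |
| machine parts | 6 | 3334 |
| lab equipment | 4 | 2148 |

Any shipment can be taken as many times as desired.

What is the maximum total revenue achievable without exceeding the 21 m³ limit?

The ratio heuristic lands on 3×machine parts (10002) but leaves 3 m³ idle.
Replace machine parts with 2×lab equipment: the trade gains 962 net, giving 10964 at 20 m³.

10964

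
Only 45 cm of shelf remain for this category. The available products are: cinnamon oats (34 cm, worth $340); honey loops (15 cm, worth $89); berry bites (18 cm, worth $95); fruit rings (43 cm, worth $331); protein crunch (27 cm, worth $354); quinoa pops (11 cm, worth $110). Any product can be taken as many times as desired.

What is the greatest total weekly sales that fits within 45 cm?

464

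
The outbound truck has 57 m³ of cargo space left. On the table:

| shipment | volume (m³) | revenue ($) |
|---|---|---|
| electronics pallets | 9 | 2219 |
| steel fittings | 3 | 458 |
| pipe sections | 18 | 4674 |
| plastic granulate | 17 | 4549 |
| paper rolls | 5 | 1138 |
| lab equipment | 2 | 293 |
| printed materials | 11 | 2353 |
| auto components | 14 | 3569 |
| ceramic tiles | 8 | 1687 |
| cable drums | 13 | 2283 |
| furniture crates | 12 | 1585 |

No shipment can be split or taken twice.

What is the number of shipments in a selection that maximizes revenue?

The maximum revenue within 57 m³ is 14479.
pipe sections + plastic granulate + auto components + ceramic tiles hits 14479 at 57 m³.
Any selection reaching 14479 contains exactly 4 shipments.

4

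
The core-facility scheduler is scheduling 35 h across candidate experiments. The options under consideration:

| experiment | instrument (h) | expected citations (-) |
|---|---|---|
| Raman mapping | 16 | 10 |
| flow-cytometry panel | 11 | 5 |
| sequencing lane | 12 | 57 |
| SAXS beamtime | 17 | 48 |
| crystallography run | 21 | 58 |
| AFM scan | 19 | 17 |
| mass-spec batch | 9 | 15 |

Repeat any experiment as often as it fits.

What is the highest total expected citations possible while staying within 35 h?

129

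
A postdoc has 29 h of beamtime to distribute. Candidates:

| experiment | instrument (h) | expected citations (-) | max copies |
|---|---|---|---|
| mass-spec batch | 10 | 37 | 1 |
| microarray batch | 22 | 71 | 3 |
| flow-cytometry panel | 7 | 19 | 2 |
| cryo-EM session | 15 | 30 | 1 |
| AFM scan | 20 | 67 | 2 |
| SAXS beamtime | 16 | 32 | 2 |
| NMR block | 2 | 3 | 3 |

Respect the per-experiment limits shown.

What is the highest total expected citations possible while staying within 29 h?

90

Greedy by ratio would take mass-spec batch + 2×flow-cytometry panel + 2×NMR block: 28 h used, total 81.
The 21 h tied up in mass-spec batch and flow-cytometry panel and 2×NMR block is better spent on microarray batch — total rises to 90 (29 h).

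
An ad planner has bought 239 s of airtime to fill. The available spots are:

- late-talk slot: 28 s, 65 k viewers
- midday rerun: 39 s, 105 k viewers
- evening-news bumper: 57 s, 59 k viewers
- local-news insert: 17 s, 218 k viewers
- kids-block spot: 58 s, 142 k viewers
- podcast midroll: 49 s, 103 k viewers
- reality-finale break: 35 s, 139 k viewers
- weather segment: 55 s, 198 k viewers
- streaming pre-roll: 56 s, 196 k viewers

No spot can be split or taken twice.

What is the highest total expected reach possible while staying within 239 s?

921

Ranking by ratio (expected reach/s): local-news insert 12.82, reality-finale break 3.97, weather segment 3.60.
Best packing: late-talk slot + midday rerun + local-news insert + reality-finale break + weather segment + streaming pre-roll — 230 s, 921 total.
The closest alternative, local-news insert + kids-block spot + reality-finale break + weather segment + streaming pre-roll, reaches only 893.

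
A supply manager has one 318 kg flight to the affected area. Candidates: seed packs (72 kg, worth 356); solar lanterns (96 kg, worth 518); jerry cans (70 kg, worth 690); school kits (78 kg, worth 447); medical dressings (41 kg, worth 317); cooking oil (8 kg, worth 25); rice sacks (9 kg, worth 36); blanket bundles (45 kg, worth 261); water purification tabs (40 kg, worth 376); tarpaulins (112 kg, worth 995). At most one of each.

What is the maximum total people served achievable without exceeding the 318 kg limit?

2675

Taking jerry cans + medical dressings + rice sacks + blanket bundles + water purification tabs + tarpaulins: 317 kg used, 2675 in people served.
Next best is jerry cans + medical dressings + cooking oil + blanket bundles + water purification tabs + tarpaulins at 2664 (316 kg) — short by 11.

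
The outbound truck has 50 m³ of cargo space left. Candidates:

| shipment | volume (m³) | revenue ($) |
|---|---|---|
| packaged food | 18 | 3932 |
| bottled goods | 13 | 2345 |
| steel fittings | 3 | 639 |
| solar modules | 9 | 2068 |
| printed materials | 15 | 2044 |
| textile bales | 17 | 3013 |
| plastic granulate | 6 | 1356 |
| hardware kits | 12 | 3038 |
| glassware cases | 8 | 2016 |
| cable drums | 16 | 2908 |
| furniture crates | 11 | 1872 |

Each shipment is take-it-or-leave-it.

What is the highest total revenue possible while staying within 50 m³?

11693

A density-first pass picks steel fittings + solar modules + plastic granulate + hardware kits + glassware cases + furniture crates — 10989 at 49 m³.
The 17 m³ tied up in plastic granulate and furniture crates is better spent on packaged food — total rises to 11693 (50 m³).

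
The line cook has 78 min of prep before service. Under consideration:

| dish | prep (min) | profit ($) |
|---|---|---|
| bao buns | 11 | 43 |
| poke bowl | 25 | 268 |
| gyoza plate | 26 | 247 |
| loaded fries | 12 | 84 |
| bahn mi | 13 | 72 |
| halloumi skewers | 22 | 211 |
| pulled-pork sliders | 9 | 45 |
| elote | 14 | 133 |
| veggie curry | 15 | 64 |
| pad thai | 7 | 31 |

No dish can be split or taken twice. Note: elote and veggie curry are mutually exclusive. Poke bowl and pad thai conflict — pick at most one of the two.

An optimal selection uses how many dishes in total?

Optimal total is 732.
For example poke bowl + gyoza plate + loaded fries + elote achieves it, using 77 min.
Every optimal selection uses 4 dishes.

4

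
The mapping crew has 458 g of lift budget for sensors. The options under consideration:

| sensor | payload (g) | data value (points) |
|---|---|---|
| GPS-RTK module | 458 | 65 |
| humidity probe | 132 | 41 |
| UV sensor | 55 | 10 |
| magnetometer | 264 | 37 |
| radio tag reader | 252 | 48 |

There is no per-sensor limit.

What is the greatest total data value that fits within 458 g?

Taking 3×humidity probe + UV sensor: 451 g used, 133 in data value.
The spare 7 g is too small for any remaining sensor, and no exchange beats 133.

133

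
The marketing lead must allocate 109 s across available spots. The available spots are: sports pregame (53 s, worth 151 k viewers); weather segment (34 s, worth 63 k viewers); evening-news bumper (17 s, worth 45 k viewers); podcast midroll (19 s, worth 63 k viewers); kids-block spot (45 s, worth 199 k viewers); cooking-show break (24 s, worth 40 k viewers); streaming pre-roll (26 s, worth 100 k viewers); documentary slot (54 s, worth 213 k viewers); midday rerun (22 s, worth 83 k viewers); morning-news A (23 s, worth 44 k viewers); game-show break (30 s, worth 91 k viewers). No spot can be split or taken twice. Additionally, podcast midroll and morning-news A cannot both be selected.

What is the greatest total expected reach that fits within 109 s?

412

Ranking by ratio (expected reach/s): kids-block spot 4.42, documentary slot 3.94, streaming pre-roll 3.85.
The ratio ordering already packs tightly: kids-block spot + documentary slot, 99 s, 412.
Runner-up evening-news bumper + podcast midroll + kids-block spot + streaming pre-roll tops out at 407.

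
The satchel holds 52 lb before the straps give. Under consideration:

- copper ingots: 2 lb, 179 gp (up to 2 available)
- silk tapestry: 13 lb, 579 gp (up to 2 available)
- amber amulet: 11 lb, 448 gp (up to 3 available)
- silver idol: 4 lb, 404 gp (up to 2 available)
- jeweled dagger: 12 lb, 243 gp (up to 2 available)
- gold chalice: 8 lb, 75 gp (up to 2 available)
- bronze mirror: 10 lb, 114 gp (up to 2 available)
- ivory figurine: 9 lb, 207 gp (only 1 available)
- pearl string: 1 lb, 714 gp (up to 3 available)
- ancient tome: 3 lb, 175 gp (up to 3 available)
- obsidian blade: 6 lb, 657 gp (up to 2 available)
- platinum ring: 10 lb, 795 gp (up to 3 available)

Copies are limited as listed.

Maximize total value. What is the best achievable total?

By value per lb: pearl string 714.00, obsidian blade 109.50, silver idol 101.00 lead.
Filling by ratio: 2×copper ingots + 2×silver idol + 3×pearl string + ancient tome + 2×obsidian blade + 2×platinum ring for 6387, with 2 lb left unused.
The 9 lb tied up in copper ingots and silver idol and ancient tome is better spent on platinum ring — total rises to 6424 (51 lb).

6424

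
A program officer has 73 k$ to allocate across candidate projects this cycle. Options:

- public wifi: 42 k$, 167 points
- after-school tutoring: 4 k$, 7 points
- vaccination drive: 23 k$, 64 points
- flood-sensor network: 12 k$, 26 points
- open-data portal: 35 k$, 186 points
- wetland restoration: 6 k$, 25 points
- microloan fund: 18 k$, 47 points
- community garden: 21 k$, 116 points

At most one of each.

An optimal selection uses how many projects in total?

4

The maximum projected impact within 73 k$ is 335.
For example after-school tutoring + flood-sensor network + open-data portal + community garden achieves it, using 72 k$.
All optima have 4 projects.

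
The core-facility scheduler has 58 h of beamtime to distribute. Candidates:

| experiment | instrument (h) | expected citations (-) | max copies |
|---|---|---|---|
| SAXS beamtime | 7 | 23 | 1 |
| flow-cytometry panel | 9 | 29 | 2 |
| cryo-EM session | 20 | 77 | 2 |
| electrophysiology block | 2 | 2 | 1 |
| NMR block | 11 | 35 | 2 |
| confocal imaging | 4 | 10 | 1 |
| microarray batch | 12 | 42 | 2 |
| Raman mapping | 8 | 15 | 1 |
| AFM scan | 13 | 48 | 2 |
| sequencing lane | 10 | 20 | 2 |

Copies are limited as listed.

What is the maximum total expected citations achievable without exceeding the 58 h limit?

By expected citations per h: cryo-EM session 3.85, AFM scan 3.69, microarray batch 3.50 lead.
Filling by ratio: 2×cryo-EM session + confocal imaging + AFM scan for 212, with 1 h left unused.
Dropping cryo-EM session and confocal imaging frees 24 h; slotting in microarray batch + AFM scan (25 h) lifts the total to 215 at 58 h.

215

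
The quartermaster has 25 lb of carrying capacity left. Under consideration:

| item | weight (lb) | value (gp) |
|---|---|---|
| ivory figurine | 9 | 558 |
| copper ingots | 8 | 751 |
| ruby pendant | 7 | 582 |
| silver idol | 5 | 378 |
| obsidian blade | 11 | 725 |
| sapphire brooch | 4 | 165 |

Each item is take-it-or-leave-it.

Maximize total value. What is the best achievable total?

By value per lb: copper ingots 93.88, ruby pendant 83.14, silver idol 75.60, obsidian blade 65.91 lead.
Greedy by ratio would take copper ingots + ruby pendant + silver idol + sapphire brooch: 24 lb used, total 1876.
Dropping silver idol and sapphire brooch frees 9 lb; slotting in ivory figurine (9 lb) lifts the total to 1891 at 24 lb.
The spare 1 lb is too small for any remaining item, and no exchange beats 1891.

1891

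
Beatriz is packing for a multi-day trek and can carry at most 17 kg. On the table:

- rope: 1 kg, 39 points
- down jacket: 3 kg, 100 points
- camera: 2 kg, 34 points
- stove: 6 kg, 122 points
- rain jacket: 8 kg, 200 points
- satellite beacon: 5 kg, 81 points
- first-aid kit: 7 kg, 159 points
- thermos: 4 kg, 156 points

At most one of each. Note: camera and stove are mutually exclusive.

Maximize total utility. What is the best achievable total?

Taking rope + down jacket + rain jacket + thermos: 16 kg used, 495 in utility.

495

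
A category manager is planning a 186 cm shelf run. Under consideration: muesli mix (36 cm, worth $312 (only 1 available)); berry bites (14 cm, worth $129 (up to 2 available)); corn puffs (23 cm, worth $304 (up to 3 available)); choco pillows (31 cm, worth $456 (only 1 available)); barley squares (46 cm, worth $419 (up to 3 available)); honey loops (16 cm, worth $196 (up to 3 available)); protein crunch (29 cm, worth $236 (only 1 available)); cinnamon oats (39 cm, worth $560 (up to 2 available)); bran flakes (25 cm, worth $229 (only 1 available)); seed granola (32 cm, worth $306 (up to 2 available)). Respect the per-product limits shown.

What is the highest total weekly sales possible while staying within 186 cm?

Taking the top-ratio products first gives 3×corn puffs + choco pillows + 2×cinnamon oats for 2488 (178 cm).
Dropping corn puffs frees 23 cm; slotting in berry bites + honey loops (30 cm) lifts the total to 2509 at 185 cm.

2509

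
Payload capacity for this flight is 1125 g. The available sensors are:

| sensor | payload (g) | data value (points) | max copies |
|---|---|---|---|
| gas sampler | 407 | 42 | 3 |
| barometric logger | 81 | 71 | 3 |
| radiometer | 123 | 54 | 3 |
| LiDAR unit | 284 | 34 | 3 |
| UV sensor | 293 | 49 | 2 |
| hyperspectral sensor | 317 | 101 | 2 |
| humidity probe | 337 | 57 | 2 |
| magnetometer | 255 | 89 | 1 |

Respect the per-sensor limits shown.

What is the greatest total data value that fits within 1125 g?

523

Density check — barometric logger 0.88, radiometer 0.44, magnetometer 0.35 are the best per g.
Greedy by ratio would take 3×barometric logger + 3×radiometer + magnetometer: 867 g used, total 464.
The 378 g tied up in radiometer and magnetometer is better spent on 2×hyperspectral sensor — total rises to 523 (1123 g).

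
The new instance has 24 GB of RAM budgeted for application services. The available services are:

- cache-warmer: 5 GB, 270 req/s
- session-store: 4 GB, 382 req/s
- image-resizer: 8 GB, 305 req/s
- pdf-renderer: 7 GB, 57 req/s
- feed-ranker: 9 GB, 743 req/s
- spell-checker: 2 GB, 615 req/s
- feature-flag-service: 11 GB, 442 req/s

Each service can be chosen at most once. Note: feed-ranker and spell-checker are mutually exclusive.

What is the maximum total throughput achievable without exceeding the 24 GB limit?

1709

Ranking by ratio (throughput/GB): spell-checker 307.50, session-store 95.50, feed-ranker 82.56.
Cache-warmer + session-store + spell-checker + feature-flag-service uses 22 of the 24 GB and totals 1709.
Every other selection either busts 24 GB or breaks a pairing rule or fails to beat 1709.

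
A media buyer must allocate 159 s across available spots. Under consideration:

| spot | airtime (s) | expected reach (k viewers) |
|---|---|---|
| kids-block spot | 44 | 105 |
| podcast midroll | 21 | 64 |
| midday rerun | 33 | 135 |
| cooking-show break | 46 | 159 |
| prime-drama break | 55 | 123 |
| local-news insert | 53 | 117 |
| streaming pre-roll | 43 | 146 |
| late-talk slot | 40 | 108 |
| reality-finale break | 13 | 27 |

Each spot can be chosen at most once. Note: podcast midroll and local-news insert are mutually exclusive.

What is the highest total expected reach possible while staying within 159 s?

Density check — midday rerun 4.09, cooking-show break 3.46, streaming pre-roll 3.40 are the best per s.
Podcast midroll + midday rerun + cooking-show break + streaming pre-roll + reality-finale break uses 156 of the 159 s and totals 531.
Every other selection either busts 159 s or breaks a pairing rule or fails to beat 531.

531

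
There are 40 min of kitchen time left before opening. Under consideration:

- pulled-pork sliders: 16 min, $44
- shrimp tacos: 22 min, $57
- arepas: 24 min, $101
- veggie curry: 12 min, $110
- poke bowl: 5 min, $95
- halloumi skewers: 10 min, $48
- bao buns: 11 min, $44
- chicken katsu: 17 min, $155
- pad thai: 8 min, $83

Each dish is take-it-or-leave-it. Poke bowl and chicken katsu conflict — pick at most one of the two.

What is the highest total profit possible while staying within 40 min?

348

Greedy by ratio would take veggie curry + poke bowl + halloumi skewers + pad thai: 35 min used, total 336.
The 15 min tied up in poke bowl and halloumi skewers is better spent on chicken katsu — total rises to 348 (37 min).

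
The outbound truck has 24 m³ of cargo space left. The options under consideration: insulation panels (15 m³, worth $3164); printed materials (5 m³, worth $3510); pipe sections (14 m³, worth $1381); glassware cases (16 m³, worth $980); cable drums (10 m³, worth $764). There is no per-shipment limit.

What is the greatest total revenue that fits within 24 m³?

14040

The ratio ordering already packs tightly: 4×printed materials, 20 m³, 14040.
Nothing else within 24 m³ beats 14040.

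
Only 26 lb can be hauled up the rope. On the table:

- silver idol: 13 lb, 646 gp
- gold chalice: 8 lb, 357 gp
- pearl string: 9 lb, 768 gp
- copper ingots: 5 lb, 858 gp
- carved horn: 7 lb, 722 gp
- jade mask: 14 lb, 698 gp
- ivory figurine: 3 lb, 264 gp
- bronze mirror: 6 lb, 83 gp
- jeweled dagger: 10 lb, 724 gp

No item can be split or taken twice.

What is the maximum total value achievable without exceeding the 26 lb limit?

2612

Best packing: pearl string + copper ingots + carved horn + ivory figurine — 24 lb, 2612 total.
The spare 2 lb is too small for any remaining item, and no exchange beats 2612.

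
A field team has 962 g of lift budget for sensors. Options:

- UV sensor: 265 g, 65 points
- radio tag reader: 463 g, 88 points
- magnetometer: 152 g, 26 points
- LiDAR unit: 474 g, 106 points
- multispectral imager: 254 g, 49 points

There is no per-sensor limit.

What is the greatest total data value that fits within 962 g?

221

3×UV sensor + magnetometer uses 947 of the 962 g and totals 221.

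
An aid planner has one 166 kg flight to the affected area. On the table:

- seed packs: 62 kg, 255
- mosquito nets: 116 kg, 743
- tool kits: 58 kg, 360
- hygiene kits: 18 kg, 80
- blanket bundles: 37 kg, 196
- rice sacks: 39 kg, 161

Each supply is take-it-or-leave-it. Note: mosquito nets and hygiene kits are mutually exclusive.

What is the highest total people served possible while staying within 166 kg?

Taking mosquito nets + blanket bundles: 153 kg used, 939 in people served.
That's the maximum — no feasible swap from here does better than 939.

939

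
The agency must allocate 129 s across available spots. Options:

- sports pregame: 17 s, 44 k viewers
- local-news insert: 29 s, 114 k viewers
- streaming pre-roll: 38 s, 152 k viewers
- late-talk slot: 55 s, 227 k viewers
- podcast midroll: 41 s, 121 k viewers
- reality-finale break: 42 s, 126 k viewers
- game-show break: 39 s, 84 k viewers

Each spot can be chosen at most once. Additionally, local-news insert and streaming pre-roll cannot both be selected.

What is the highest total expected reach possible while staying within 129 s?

467

By expected reach per s: late-talk slot 4.13, streaming pre-roll 4.00, local-news insert 3.93 lead.
Local-news insert + late-talk slot + reality-finale break uses 126 of the 129 s and totals 467.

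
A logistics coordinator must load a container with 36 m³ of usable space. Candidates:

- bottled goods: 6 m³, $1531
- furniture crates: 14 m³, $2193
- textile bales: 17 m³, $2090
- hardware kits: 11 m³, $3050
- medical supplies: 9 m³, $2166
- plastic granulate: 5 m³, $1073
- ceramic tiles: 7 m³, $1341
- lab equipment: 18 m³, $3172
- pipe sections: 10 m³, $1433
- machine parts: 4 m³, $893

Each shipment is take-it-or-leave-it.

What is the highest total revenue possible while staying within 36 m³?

8713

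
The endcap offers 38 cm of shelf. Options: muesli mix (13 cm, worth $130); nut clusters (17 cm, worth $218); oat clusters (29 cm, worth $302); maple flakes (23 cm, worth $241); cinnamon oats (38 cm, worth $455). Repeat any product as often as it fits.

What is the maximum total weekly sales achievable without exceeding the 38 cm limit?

455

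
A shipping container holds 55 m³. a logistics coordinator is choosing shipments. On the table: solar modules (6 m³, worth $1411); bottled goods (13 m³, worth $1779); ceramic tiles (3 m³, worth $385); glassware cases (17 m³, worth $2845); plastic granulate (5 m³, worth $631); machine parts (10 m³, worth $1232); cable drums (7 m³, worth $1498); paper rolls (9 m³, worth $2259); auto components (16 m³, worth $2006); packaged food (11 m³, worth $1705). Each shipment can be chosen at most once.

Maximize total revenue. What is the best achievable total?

10349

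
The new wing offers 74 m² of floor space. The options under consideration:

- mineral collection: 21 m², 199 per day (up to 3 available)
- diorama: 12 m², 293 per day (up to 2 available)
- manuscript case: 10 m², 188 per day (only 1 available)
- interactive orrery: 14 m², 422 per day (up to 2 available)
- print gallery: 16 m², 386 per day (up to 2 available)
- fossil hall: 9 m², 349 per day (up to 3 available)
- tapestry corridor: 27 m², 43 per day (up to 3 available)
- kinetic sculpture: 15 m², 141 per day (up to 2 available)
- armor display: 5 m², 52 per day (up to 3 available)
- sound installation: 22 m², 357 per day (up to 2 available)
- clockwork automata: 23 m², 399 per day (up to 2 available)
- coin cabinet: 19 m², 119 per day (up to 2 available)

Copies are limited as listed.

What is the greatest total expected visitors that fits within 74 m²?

2277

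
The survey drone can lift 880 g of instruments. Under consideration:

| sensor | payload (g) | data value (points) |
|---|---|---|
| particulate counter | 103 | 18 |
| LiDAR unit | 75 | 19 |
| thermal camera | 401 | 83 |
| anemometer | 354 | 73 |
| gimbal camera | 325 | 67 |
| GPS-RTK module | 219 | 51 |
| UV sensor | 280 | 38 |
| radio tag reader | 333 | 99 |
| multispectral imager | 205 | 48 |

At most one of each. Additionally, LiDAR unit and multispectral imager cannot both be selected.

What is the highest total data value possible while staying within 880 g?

217

Taking gimbal camera + GPS-RTK module + radio tag reader: 877 g used, 217 in data value.
The spare 3 g is too small for any remaining sensor, and no feasible exchange beats 217.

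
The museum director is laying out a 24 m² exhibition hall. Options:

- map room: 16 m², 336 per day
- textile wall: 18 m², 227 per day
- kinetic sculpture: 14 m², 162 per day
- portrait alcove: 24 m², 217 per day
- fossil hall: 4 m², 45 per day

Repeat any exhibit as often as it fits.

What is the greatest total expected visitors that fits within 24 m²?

The ratio ordering already packs tightly: map room + 2×fossil hall, 24 m², 426.
Nothing else within 24 m² beats 426.

426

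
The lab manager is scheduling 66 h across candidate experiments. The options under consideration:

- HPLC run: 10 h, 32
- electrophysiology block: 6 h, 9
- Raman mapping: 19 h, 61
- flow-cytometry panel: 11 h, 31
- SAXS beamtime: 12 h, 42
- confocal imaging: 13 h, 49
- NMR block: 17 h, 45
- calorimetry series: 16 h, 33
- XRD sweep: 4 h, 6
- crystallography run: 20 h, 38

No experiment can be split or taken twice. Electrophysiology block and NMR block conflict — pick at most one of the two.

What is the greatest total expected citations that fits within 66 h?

Taking HPLC run + Raman mapping + flow-cytometry panel + SAXS beamtime + confocal imaging: 65 h used, 215 in expected citations.
Runner-up Raman mapping + SAXS beamtime + confocal imaging + NMR block + XRD sweep tops out at 203.

215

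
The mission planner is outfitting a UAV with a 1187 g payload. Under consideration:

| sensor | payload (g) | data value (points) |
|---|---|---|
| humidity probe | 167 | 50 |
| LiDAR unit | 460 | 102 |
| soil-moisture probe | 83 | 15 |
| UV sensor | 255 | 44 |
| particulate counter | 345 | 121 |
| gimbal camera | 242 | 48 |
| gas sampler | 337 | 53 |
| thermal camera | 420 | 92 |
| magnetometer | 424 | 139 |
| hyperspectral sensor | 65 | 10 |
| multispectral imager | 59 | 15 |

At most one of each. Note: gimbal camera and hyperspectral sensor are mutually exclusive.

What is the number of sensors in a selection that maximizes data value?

Best achievable data value is 358.
For example humidity probe + particulate counter + gimbal camera + magnetometer achieves it, using 1178 g.
Every optimal selection uses 4 sensors.

4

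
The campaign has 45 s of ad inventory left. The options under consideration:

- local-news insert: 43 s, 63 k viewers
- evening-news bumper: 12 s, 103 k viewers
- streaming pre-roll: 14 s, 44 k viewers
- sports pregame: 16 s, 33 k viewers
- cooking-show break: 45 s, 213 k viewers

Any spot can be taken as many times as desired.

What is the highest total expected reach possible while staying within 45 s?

By expected reach per s: evening-news bumper 8.58, cooking-show break 4.73, streaming pre-roll 3.14, sports pregame 2.06 lead.
The ratio ordering already packs tightly: 3×evening-news bumper, 36 s, 309.

309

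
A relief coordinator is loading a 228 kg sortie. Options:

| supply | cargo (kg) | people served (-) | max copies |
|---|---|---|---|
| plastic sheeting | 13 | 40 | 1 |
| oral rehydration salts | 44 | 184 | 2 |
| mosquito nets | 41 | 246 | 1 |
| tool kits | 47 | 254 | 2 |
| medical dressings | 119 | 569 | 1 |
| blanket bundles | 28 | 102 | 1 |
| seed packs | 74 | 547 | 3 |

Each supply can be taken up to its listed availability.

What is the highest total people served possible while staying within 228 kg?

1641

Taking 3×seed packs: 222 kg used, 1641 in people served.
No other feasible combination exceeds 1641.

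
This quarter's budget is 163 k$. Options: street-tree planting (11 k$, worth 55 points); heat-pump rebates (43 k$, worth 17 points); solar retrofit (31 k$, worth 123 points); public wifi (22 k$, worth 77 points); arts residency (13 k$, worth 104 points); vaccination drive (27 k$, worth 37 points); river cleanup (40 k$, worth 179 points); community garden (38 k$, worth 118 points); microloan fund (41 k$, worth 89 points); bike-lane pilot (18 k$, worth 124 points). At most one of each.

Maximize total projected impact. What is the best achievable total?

By projected impact per k$: arts residency 8.00, bike-lane pilot 6.89, street-tree planting 5.00 lead.
Filling by ratio: street-tree planting + solar retrofit + public wifi + arts residency + vaccination drive + river cleanup + bike-lane pilot for 699, with 1 k$ left unused.
The 38 k$ tied up in street-tree planting and vaccination drive is better spent on community garden — total rises to 725 (162 k$).
Every other selection either busts 163 k$ or fails to beat 725.

725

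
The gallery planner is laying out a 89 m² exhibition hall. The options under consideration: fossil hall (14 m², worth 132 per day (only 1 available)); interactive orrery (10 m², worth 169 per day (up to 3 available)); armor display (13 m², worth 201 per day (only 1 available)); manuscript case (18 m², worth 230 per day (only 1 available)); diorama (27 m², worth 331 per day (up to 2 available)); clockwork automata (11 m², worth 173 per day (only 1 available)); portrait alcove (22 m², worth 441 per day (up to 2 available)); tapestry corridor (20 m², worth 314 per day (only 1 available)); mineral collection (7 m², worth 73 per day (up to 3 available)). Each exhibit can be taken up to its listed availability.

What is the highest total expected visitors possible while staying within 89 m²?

A density-first pass picks 3×interactive orrery + clockwork automata + 2×portrait alcove — 1562 at 85 m².
Dropping interactive orrery frees 10 m²; slotting in armor display (13 m²) lifts the total to 1594 at 88 m².
Every other selection either busts 89 m² or exceeds an availability limit or fails to beat 1594.

1594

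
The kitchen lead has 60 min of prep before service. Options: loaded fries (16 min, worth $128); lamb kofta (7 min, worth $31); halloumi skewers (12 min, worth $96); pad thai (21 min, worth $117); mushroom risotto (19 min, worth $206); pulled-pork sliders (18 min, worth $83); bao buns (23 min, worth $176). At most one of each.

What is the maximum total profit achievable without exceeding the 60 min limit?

510

By profit per min: mushroom risotto 10.84, loaded fries 8.00, halloumi skewers 8.00, bao buns 7.65 lead.
Taking the top-ratio dishes first gives loaded fries + lamb kofta + halloumi skewers + mushroom risotto for 461 (54 min).
Replace lamb kofta and halloumi skewers with bao buns: the trade gains 49 net, giving 510 at 58 min.
The closest alternative, halloumi skewers + mushroom risotto + bao buns, reaches only 478.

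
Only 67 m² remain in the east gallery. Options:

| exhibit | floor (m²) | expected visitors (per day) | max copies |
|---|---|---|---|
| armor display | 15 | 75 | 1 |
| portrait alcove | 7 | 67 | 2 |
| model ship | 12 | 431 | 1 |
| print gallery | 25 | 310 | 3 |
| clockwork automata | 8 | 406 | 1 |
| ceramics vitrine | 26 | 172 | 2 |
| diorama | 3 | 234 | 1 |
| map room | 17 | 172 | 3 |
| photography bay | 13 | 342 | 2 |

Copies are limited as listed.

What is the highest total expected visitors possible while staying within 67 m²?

1927

By expected visitors per m²: diorama 78.00, clockwork automata 50.75, model ship 35.92 lead.
Model ship + clockwork automata + diorama + map room + 2×photography bay uses 66 of the 67 m² and totals 1927.
No other feasible combination exceeds 1927.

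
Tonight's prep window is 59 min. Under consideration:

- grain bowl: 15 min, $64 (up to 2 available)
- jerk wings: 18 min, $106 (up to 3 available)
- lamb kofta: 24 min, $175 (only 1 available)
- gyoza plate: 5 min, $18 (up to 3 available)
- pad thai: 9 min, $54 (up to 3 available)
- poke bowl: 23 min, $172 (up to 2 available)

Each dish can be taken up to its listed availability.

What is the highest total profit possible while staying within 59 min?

A density-first pass picks pad thai + 2×poke bowl — 398 at 55 min.
Replace poke bowl with lamb kofta: the trade gains 3 net, giving 401 at 56 min.
The spare 3 min is too small for any remaining dish, and no exchange beats 401.

401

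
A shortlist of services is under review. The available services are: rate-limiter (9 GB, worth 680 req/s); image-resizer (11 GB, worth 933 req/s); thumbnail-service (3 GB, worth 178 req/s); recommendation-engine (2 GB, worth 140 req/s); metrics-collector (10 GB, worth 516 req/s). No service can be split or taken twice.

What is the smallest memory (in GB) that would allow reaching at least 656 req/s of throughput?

9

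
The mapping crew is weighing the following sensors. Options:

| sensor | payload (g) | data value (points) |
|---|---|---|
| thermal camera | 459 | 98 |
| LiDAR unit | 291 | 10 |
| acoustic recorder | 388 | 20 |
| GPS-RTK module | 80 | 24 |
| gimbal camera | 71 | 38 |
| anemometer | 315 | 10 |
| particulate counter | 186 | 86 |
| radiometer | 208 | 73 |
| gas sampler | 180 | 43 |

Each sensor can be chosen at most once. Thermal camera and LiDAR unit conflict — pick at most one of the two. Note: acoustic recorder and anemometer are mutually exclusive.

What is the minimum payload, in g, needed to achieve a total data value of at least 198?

Need the lightest bundle worth ≥ 198.
Taking GPS-RTK module + gimbal camera + particulate counter + radiometer gives 221 (≥ 198) for 545 g.
Below 545 g the best achievable stays under 198.

545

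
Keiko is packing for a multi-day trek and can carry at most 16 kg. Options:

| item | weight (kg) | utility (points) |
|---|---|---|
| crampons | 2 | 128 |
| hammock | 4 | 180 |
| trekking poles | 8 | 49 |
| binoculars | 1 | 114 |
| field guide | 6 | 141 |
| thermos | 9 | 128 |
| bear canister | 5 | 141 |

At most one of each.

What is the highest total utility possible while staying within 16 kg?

576

Greedy by ratio would take crampons + hammock + binoculars + bear canister: 12 kg used, total 563.
The 2 kg tied up in crampons is better spent on field guide — total rises to 576 (16 kg).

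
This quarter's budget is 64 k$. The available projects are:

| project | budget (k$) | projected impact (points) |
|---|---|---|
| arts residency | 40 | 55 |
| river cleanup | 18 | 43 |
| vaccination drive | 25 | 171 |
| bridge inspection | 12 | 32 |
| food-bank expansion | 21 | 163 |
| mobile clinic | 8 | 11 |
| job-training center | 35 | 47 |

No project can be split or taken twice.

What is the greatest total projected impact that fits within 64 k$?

Taking the top-ratio projects first gives vaccination drive + bridge inspection + food-bank expansion for 366 (58 k$).
The 12 k$ tied up in bridge inspection is better spent on river cleanup — total rises to 377 (64 k$).
Every other selection either busts 64 k$ or fails to beat 377.

377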